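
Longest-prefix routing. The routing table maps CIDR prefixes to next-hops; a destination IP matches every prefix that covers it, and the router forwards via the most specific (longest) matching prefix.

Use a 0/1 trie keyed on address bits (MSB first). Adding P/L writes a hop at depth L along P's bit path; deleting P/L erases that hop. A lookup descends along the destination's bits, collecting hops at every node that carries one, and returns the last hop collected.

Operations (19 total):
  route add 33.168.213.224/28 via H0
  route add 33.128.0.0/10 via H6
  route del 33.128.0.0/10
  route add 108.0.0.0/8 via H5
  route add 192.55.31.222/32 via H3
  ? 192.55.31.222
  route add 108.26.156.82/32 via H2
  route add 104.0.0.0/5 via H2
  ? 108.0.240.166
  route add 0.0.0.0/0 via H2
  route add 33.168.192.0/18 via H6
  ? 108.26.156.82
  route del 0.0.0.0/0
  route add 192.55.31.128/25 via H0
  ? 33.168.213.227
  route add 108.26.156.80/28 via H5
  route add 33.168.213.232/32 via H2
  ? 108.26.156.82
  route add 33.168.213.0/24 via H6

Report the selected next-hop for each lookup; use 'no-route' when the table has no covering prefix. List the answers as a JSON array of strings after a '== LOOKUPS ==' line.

Process each operation:
  add 33.168.213.224/28 -> H0 at depth 28
  add 33.128.0.0/10 -> H6 at depth 10
  del 33.128.0.0/10 (clear depth 10)
  add 108.0.0.0/8 -> H5 at depth 8
  add 192.55.31.222/32 -> H3 at depth 32
  lookup 192.55.31.222: bits 11000000001101110001111111011110 walk d0:-→d1:-→d2:-→d3:-→d4:-→d5:-→d6:-→d7:-→d8:-→d9:-→d10:-→d11:-→d12:-→d13:-→d14:-→d15:-→d16:-→d17:-→d18:-→d19:-→d20:-→d21:-→d22:-→d23:-→d24:-→d25:-→d26:-→d27:-→d28:-→d29:-→d30:-→d31:-→d32:H3 -> H3
  add 108.26.156.82/32 -> H2 at depth 32
  add 104.0.0.0/5 -> H2 at depth 5
  lookup 108.0.240.166: bits 01101100000 walk d0:-→d1:-→d2:-→d3:-→d4:-→d5:H2→d6:-→d7:-→d8:H5→d9:-→d10:-→d11:- -> H5
  add 0.0.0.0/0 -> H2 at depth 0
  add 33.168.192.0/18 -> H6 at depth 18
  lookup 108.26.156.82: bits 01101100000110101001110001010010 walk d0:H2→d1:-→d2:-→d3:-→d4:-→d5:H2→d6:-→d7:-→d8:H5→d9:-→d10:-→d11:-→d12:-→d13:-→d14:-→d15:-→d16:-→d17:-→d18:-→d19:-→d20:-→d21:-→d22:-→d23:-→d24:-→d25:-→d26:-→d27:-→d28:-→d29:-→d30:-→d31:-→d32:H2 -> H2
  del 0.0.0.0/0 (clear depth 0)
  add 192.55.31.128/25 -> H0 at depth 25
  lookup 33.168.213.227: bits 0010000110101000110101011110 walk d0:-→d1:-→d2:-→d3:-→d4:-→d5:-→d6:-→d7:-→d8:-→d9:-→d10:-→d11:-→d12:-→d13:-→d14:-→d15:-→d16:-→d17:-→d18:H6→d19:-→d20:-→d21:-→d22:-→d23:-→d24:-→d25:-→d26:-→d27:-→d28:H0 -> H0
  add 108.26.156.80/28 -> H5 at depth 28
  add 33.168.213.232/32 -> H2 at depth 32
  lookup 108.26.156.82: bits 01101100000110101001110001010010 walk d0:-→d1:-→d2:-→d3:-→d4:-→d5:H2→d6:-→d7:-→d8:H5→d9:-→d10:-→d11:-→d12:-→d13:-→d14:-→d15:-→d16:-→d17:-→d18:-→d19:-→d20:-→d21:-→d22:-→d23:-→d24:-→d25:-→d26:-→d27:-→d28:H5→d29:-→d30:-→d31:-→d32:H2 -> H2
  add 33.168.213.0/24 -> H6 at depth 24

== LOOKUPS ==
["H3","H5","H2","H0","H2"]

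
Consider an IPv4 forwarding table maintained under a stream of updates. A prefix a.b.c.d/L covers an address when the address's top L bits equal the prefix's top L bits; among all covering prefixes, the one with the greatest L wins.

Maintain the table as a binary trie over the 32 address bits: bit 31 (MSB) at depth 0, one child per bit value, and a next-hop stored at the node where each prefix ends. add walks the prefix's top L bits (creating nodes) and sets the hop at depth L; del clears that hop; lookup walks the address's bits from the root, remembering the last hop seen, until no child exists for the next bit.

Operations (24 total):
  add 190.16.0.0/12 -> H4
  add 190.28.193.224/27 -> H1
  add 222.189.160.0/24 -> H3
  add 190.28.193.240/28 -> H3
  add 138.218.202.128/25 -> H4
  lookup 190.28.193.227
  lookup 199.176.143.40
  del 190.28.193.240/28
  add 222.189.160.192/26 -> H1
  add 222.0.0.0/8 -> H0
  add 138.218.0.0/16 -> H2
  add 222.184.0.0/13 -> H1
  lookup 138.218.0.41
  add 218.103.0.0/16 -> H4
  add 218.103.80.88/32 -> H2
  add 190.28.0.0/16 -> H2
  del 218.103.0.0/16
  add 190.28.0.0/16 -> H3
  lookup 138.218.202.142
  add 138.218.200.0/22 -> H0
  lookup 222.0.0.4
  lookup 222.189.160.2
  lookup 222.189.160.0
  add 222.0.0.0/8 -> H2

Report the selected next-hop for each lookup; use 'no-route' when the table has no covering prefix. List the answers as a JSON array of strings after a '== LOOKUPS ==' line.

Process each operation:
  + 190.16.0.0/12 (H4) depth=12
  + 190.28.193.224/27 (H1) depth=27
  + 222.189.160.0/24 (H3) depth=24
  + 190.28.193.240/28 (H3) depth=28
  + 138.218.202.128/25 (H4) depth=25
  lookup 190.28.193.227: bits 101111100001110011000001111 walk d0:-→d1:-→d2:-→d3:-→d4:-→d5:-→d6:-→d7:-→d8:-→d9:-→d10:-→d11:-→d12:H4→d13:-→d14:-→d15:-→d16:-→d17:-→d18:-→d19:-→d20:-→d21:-→d22:-→d23:-→d24:-→d25:-→d26:-→d27:H1 -> H1
  lookup 199.176.143.40: bits 110 walk d0:-→d1:-→d2:-→d3:- -> no-route
  - 190.28.193.240/28 clear@28
  + 222.189.160.192/26 (H1) depth=26
  + 222.0.0.0/8 (H0) depth=8
  + 138.218.0.0/16 (H2) depth=16
  + 222.184.0.0/13 (H1) depth=13
  lookup 138.218.0.41: bits 1000101011011010 walk d0:-→d1:-→d2:-→d3:-→d4:-→d5:-→d6:-→d7:-→d8:-→d9:-→d10:-→d11:-→d12:-→d13:-→d14:-→d15:-→d16:H2 -> H2
  + 218.103.0.0/16 (H4) depth=16
  + 218.103.80.88/32 (H2) depth=32
  + 190.28.0.0/16 (H2) depth=16
  - 218.103.0.0/16 clear@16
  + 190.28.0.0/16 (H3) depth=16
  lookup 138.218.202.142: bits 1000101011011010110010101 walk d0:-→d1:-→d2:-→d3:-→d4:-→d5:-→d6:-→d7:-→d8:-→d9:-→d10:-→d11:-→d12:-→d13:-→d14:-→d15:-→d16:H2→d17:-→d18:-→d19:-→d20:-→d21:-→d22:-→d23:-→d24:-→d25:H4 -> H4
  + 138.218.200.0/22 (H0) depth=22
  lookup 222.0.0.4: bits 11011110 walk d0:-→d1:-→d2:-→d3:-→d4:-→d5:-→d6:-→d7:-→d8:H0 -> H0
  lookup 222.189.160.2: bits 110111101011110110100000 walk d0:-→d1:-→d2:-→d3:-→d4:-→d5:-→d6:-→d7:-→d8:H0→d9:-→d10:-→d11:-→d12:-→d13:H1→d14:-→d15:-→d16:-→d17:-→d18:-→d19:-→d20:-→d21:-→d22:-→d23:-→d24:H3 -> H3
  lookup 222.189.160.0: bits 110111101011110110100000 walk d0:-→d1:-→d2:-→d3:-→d4:-→d5:-→d6:-→d7:-→d8:H0→d9:-→d10:-→d11:-→d12:-→d13:H1→d14:-→d15:-→d16:-→d17:-→d18:-→d19:-→d20:-→d21:-→d22:-→d23:-→d24:H3 -> H3
  + 222.0.0.0/8 (H2) depth=8

== LOOKUPS ==
["H1","no-route","H2","H4","H0","H3","H3"]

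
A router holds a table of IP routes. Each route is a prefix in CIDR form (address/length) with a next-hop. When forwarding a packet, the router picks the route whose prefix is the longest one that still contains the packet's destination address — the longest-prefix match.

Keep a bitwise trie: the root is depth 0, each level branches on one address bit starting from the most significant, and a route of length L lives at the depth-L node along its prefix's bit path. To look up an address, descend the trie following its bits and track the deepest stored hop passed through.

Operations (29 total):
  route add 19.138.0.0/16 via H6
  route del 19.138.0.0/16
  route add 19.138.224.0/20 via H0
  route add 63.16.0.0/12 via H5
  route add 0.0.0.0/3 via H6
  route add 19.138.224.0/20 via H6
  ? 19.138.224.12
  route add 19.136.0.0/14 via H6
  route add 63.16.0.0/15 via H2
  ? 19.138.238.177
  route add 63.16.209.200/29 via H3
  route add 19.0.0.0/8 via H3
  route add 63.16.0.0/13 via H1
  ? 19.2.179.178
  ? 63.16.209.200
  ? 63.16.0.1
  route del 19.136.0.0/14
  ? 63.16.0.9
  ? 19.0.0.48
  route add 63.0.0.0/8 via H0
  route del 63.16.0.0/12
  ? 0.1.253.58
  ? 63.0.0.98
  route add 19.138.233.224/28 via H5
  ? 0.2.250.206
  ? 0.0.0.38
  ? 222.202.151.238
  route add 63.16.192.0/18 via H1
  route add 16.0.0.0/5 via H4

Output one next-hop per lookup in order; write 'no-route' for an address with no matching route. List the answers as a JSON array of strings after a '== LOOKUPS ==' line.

Trace:
  + 19.138.0.0/16 (H6) depth=16
  del 19.138.0.0/16 (clear depth 16)
  + 19.138.224.0/20 (H0) depth=20
  + 63.16.0.0/12 (H5) depth=12
  + 0.0.0.0/3 (H6) depth=3
  + 19.138.224.0/20 (H6) depth=20
  lookup 19.138.224.12: bits 00010011100010101110 walk d0:-→d1:-→d2:-→d3:H6→d4:-→d5:-→d6:-→d7:-→d8:-→d9:-→d10:-→d11:-→d12:-→d13:-→d14:-→d15:-→d16:-→d17:-→d18:-→d19:-→d20:H6 -> H6
  + 19.136.0.0/14 (H6) depth=14
  + 63.16.0.0/15 (H2) depth=15
  lookup 19.138.238.177: bits 00010011100010101110 walk d0:-→d1:-→d2:-→d3:H6→d4:-→d5:-→d6:-→d7:-→d8:-→d9:-→d10:-→d11:-→d12:-→d13:-→d14:H6→d15:-→d16:-→d17:-→d18:-→d19:-→d20:H6 -> H6
  + 63.16.209.200/29 (H3) depth=29
  + 19.0.0.0/8 (H3) depth=8
  + 63.16.0.0/13 (H1) depth=13
  lookup 19.2.179.178: bits 00010011 walk d0:-→d1:-→d2:-→d3:H6→d4:-→d5:-→d6:-→d7:-→d8:H3 -> H3
  lookup 63.16.209.200: bits 00111111000100001101000111001 walk d0:-→d1:-→d2:-→d3:-→d4:-→d5:-→d6:-→d7:-→d8:-→d9:-→d10:-→d11:-→d12:H5→d13:H1→d14:-→d15:H2→d16:-→d17:-→d18:-→d19:-→d20:-→d21:-→d22:-→d23:-→d24:-→d25:-→d26:-→d27:-→d28:-→d29:H3 -> H3
  lookup 63.16.0.1: bits 0011111100010000 walk d0:-→d1:-→d2:-→d3:-→d4:-→d5:-→d6:-→d7:-→d8:-→d9:-→d10:-→d11:-→d12:H5→d13:H1→d14:-→d15:H2→d16:- -> H2
  del 19.136.0.0/14 (clear depth 14)
  lookup 63.16.0.9: bits 0011111100010000 walk d0:-→d1:-→d2:-→d3:-→d4:-→d5:-→d6:-→d7:-→d8:-→d9:-→d10:-→d11:-→d12:H5→d13:H1→d14:-→d15:H2→d16:- -> H2
  lookup 19.0.0.48: bits 00010011 walk d0:-→d1:-→d2:-→d3:H6→d4:-→d5:-→d6:-→d7:-→d8:H3 -> H3
  + 63.0.0.0/8 (H0) depth=8
  del 63.16.0.0/12 (clear depth 12)
  lookup 0.1.253.58: bits 000 walk d0:-→d1:-→d2:-→d3:H6 -> H6
  lookup 63.0.0.98: bits 00111111000 walk d0:-→d1:-→d2:-→d3:-→d4:-→d5:-→d6:-→d7:-→d8:H0→d9:-→d10:-→d11:- -> H0
  + 19.138.233.224/28 (H5) depth=28
  lookup 0.2.250.206: bits 000 walk d0:-→d1:-→d2:-→d3:H6 -> H6
  lookup 0.0.0.38: bits 000 walk d0:-→d1:-→d2:-→d3:H6 -> H6
  lookup 222.202.151.238: bits ε walk d0:- -> no-route
  + 63.16.192.0/18 (H1) depth=18
  + 16.0.0.0/5 (H4) depth=5

== LOOKUPS ==
["H6","H6","H3","H3","H2","H2","H3","H6","H0","H6","H6","no-route"]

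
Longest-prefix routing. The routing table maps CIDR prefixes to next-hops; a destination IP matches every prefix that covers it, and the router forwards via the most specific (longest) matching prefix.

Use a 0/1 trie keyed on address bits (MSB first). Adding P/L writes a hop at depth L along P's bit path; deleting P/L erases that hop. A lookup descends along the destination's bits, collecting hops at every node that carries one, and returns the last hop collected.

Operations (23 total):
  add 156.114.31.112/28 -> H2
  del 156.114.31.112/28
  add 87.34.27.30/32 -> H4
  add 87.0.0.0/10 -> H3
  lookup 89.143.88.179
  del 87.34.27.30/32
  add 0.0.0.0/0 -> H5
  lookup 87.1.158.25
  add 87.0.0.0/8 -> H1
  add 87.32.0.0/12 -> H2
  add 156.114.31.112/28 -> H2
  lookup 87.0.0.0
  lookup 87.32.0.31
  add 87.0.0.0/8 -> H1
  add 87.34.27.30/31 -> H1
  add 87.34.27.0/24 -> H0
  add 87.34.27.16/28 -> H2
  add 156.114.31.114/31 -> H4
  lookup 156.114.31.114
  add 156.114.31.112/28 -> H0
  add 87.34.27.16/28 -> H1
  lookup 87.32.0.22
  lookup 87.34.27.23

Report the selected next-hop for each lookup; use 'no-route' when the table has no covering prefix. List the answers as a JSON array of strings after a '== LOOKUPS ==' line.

Trace:
  + 156.114.31.112/28 (H2) depth=28
  del 156.114.31.112/28 (clear depth 28)
  + 87.34.27.30/32 (H4) depth=32
  + 87.0.0.0/10 (H3) depth=10
  lookup 89.143.88.179: bits 0101 walk d0:-→d1:-→d2:-→d3:-→d4:- -> no-route
  del 87.34.27.30/32 (clear depth 32)
  + 0.0.0.0/0 (H5) depth=0
  lookup 87.1.158.25: bits 0101011100 walk d0:H5→d1:-→d2:-→d3:-→d4:-→d5:-→d6:-→d7:-→d8:-→d9:-→d10:H3 -> H3
  + 87.0.0.0/8 (H1) depth=8
  + 87.32.0.0/12 (H2) depth=12
  + 156.114.31.112/28 (H2) depth=28
  lookup 87.0.0.0: bits 0101011100 walk d0:H5→d1:-→d2:-→d3:-→d4:-→d5:-→d6:-→d7:-→d8:H1→d9:-→d10:H3 -> H3
  lookup 87.32.0.31: bits 01010111001000 walk d0:H5→d1:-→d2:-→d3:-→d4:-→d5:-→d6:-→d7:-→d8:H1→d9:-→d10:H3→d11:-→d12:H2→d13:-→d14:- -> H2
  + 87.0.0.0/8 (H1) depth=8
  + 87.34.27.30/31 (H1) depth=31
  + 87.34.27.0/24 (H0) depth=24
  + 87.34.27.16/28 (H2) depth=28
  + 156.114.31.114/31 (H4) depth=31
  lookup 156.114.31.114: bits 1001110001110010000111110111001 walk d0:H5→d1:-→d2:-→d3:-→d4:-→d5:-→d6:-→d7:-→d8:-→d9:-→d10:-→d11:-→d12:-→d13:-→d14:-→d15:-→d16:-→d17:-→d18:-→d19:-→d20:-→d21:-→d22:-→d23:-→d24:-→d25:-→d26:-→d27:-→d28:H2→d29:-→d30:-→d31:H4 -> H4
  + 156.114.31.112/28 (H0) depth=28
  + 87.34.27.16/28 (H1) depth=28
  lookup 87.32.0.22: bits 01010111001000 walk d0:H5→d1:-→d2:-→d3:-→d4:-→d5:-→d6:-→d7:-→d8:H1→d9:-→d10:H3→d11:-→d12:H2→d13:-→d14:- -> H2
  lookup 87.34.27.23: bits 0101011100100010000110110001 walk d0:H5→d1:-→d2:-→d3:-→d4:-→d5:-→d6:-→d7:-→d8:H1→d9:-→d10:H3→d11:-→d12:H2→d13:-→d14:-→d15:-→d16:-→d17:-→d18:-→d19:-→d20:-→d21:-→d22:-→d23:-→d24:H0→d25:-→d26:-→d27:-→d28:H1 -> H1

== LOOKUPS ==
["no-route","H3","H3","H2","H4","H2","H1"]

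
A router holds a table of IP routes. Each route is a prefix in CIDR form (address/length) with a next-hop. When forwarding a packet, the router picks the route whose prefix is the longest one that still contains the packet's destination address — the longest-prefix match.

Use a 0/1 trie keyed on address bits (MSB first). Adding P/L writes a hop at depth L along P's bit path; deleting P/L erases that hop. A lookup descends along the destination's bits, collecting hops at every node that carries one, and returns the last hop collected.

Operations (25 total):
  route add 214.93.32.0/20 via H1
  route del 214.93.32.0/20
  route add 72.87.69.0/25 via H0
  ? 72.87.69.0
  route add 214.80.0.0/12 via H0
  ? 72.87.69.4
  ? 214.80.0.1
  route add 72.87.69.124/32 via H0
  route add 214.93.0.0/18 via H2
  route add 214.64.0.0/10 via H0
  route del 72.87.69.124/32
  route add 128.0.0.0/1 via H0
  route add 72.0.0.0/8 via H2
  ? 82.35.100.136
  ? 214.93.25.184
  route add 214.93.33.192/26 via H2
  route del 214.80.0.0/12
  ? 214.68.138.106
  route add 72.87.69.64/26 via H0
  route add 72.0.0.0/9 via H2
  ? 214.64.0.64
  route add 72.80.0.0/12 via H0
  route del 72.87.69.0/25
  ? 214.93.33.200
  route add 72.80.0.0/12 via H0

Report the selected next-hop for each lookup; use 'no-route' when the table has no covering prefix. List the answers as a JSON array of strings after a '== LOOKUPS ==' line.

Process each operation:
  + 214.93.32.0/20 (H1) depth=20
  - 214.93.32.0/20 clear@20
  + 72.87.69.0/25 (H0) depth=25
  Q 72.87.69.0: descend 0100100001010111010001010 ; hops seen [H0] ; pick H0
  + 214.80.0.0/12 (H0) depth=12
  Q 72.87.69.4: descend 0100100001010111010001010 ; hops seen [H0] ; pick H0
  Q 214.80.0.1: descend 110101100101 ; hops seen [H0] ; pick H0
  + 72.87.69.124/32 (H0) depth=32
  + 214.93.0.0/18 (H2) depth=18
  + 214.64.0.0/10 (H0) depth=10
  - 72.87.69.124/32 clear@32
  + 128.0.0.0/1 (H0) depth=1
  + 72.0.0.0/8 (H2) depth=8
  Q 82.35.100.136: descend 010 ; hops seen [∅] ; pick no-route
  Q 214.93.25.184: descend 110101100101110100 ; hops seen [H0,H0,H0,H2] ; pick H2
  + 214.93.33.192/26 (H2) depth=26
  - 214.80.0.0/12 clear@12
  Q 214.68.138.106: descend 11010110010 ; hops seen [H0,H0] ; pick H0
  + 72.87.69.64/26 (H0) depth=26
  + 72.0.0.0/9 (H2) depth=9
  Q 214.64.0.64: descend 11010110010 ; hops seen [H0,H0] ; pick H0
  + 72.80.0.0/12 (H0) depth=12
  - 72.87.69.0/25 clear@25
  Q 214.93.33.200: descend 11010110010111010010000111 ; hops seen [H0,H0,H2,H2] ; pick H2
  + 72.80.0.0/12 (H0) depth=12

== LOOKUPS ==
["H0","H0","H0","no-route","H2","H0","H0","H2"]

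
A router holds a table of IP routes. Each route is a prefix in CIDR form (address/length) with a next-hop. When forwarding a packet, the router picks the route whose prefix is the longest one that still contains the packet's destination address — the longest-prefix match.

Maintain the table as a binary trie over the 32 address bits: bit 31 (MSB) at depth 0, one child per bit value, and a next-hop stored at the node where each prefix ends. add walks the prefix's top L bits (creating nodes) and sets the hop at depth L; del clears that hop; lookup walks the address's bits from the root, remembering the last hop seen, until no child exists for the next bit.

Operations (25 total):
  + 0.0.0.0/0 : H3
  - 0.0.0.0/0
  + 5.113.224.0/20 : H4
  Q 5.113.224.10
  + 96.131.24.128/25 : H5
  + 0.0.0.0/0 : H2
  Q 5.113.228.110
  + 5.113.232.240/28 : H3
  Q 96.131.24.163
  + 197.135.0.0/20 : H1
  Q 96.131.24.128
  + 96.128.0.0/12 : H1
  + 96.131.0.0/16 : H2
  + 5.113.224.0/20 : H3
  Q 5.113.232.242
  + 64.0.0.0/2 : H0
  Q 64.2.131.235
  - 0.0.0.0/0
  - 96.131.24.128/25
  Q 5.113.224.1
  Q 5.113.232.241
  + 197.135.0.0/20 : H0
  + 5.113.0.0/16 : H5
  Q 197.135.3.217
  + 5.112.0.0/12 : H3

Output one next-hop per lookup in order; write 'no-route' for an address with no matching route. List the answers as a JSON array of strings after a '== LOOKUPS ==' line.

Process each operation:
  + 0.0.0.0/0 (H3) depth=0
  del 0.0.0.0/0 (clear depth 0)
  + 5.113.224.0/20 (H4) depth=20
  lookup 5.113.224.10: bits 00000101011100011110 walk d0:-→d1:-→d2:-→d3:-→d4:-→d5:-→d6:-→d7:-→d8:-→d9:-→d10:-→d11:-→d12:-→d13:-→d14:-→d15:-→d16:-→d17:-→d18:-→d19:-→d20:H4 -> H4
  + 96.131.24.128/25 (H5) depth=25
  + 0.0.0.0/0 (H2) depth=0
  lookup 5.113.228.110: bits 00000101011100011110 walk d0:H2→d1:-→d2:-→d3:-→d4:-→d5:-→d6:-→d7:-→d8:-→d9:-→d10:-→d11:-→d12:-→d13:-→d14:-→d15:-→d16:-→d17:-→d18:-→d19:-→d20:H4 -> H4
  + 5.113.232.240/28 (H3) depth=28
  lookup 96.131.24.163: bits 0110000010000011000110001 walk d0:H2→d1:-→d2:-→d3:-→d4:-→d5:-→d6:-→d7:-→d8:-→d9:-→d10:-→d11:-→d12:-→d13:-→d14:-→d15:-→d16:-→d17:-→d18:-→d19:-→d20:-→d21:-→d22:-→d23:-→d24:-→d25:H5 -> H5
  + 197.135.0.0/20 (H1) depth=20
  lookup 96.131.24.128: bits 0110000010000011000110001 walk d0:H2→d1:-→d2:-→d3:-→d4:-→d5:-→d6:-→d7:-→d8:-→d9:-→d10:-→d11:-→d12:-→d13:-→d14:-→d15:-→d16:-→d17:-→d18:-→d19:-→d20:-→d21:-→d22:-→d23:-→d24:-→d25:H5 -> H5
  + 96.128.0.0/12 (H1) depth=12
  + 96.131.0.0/16 (H2) depth=16
  + 5.113.224.0/20 (H3) depth=20
  lookup 5.113.232.242: bits 0000010101110001111010001111 walk d0:H2→d1:-→d2:-→d3:-→d4:-→d5:-→d6:-→d7:-→d8:-→d9:-→d10:-→d11:-→d12:-→d13:-→d14:-→d15:-→d16:-→d17:-→d18:-→d19:-→d20:H3→d21:-→d22:-→d23:-→d24:-→d25:-→d26:-→d27:-→d28:H3 -> H3
  + 64.0.0.0/2 (H0) depth=2
  lookup 64.2.131.235: bits 01 walk d0:H2→d1:-→d2:H0 -> H0
  del 0.0.0.0/0 (clear depth 0)
  del 96.131.24.128/25 (clear depth 25)
  lookup 5.113.224.1: bits 00000101011100011110 walk d0:-→d1:-→d2:-→d3:-→d4:-→d5:-→d6:-→d7:-→d8:-→d9:-→d10:-→d11:-→d12:-→d13:-→d14:-→d15:-→d16:-→d17:-→d18:-→d19:-→d20:H3 -> H3
  lookup 5.113.232.241: bits 0000010101110001111010001111 walk d0:-→d1:-→d2:-→d3:-→d4:-→d5:-→d6:-→d7:-→d8:-→d9:-→d10:-→d11:-→d12:-→d13:-→d14:-→d15:-→d16:-→d17:-→d18:-→d19:-→d20:H3→d21:-→d22:-→d23:-→d24:-→d25:-→d26:-→d27:-→d28:H3 -> H3
  + 197.135.0.0/20 (H0) depth=20
  + 5.113.0.0/16 (H5) depth=16
  lookup 197.135.3.217: bits 11000101100001110000 walk d0:-→d1:-→d2:-→d3:-→d4:-→d5:-→d6:-→d7:-→d8:-→d9:-→d10:-→d11:-→d12:-→d13:-→d14:-→d15:-→d16:-→d17:-→d18:-→d19:-→d20:H0 -> H0
  + 5.112.0.0/12 (H3) depth=12

== LOOKUPS ==
["H4","H4","H5","H5","H3","H0","H3","H3","H0"]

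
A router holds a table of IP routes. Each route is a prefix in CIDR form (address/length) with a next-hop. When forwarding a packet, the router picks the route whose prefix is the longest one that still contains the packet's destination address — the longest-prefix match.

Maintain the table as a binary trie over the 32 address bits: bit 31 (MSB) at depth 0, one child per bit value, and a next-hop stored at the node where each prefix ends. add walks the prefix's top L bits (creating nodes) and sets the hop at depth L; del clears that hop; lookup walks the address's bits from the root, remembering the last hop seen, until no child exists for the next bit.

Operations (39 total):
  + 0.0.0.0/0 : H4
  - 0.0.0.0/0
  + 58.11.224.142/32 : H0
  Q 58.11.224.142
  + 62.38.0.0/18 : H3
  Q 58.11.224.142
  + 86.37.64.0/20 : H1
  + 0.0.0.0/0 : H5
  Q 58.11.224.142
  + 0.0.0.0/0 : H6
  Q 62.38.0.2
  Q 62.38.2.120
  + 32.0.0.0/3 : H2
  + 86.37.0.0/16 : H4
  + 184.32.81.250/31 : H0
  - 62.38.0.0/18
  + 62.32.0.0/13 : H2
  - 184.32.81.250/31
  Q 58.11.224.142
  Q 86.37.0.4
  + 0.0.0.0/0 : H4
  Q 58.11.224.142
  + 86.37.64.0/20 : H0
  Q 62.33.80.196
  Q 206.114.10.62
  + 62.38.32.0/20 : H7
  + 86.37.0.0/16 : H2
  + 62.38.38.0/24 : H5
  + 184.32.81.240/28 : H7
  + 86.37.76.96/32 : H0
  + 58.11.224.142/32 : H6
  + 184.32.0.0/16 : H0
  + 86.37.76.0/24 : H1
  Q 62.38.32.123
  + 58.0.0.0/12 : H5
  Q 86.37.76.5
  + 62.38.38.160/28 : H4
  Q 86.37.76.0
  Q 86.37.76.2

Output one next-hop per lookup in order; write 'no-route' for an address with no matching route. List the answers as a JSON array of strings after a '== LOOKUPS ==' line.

Apply in order:
  + 0.0.0.0/0 (H4) depth=0
  - 0.0.0.0/0 clear@0
  + 58.11.224.142/32 (H0) depth=32
  Q 58.11.224.142: descend 00111010000010111110000010001110 ; hops seen [H0] ; pick H0
  + 62.38.0.0/18 (H3) depth=18
  Q 58.11.224.142: descend 00111010000010111110000010001110 ; hops seen [H0] ; pick H0
  + 86.37.64.0/20 (H1) depth=20
  + 0.0.0.0/0 (H5) depth=0
  Q 58.11.224.142: descend 00111010000010111110000010001110 ; hops seen [H5,H0] ; pick H0
  + 0.0.0.0/0 (H6) depth=0
  Q 62.38.0.2: descend 001111100010011000 ; hops seen [H6,H3] ; pick H3
  Q 62.38.2.120: descend 001111100010011000 ; hops seen [H6,H3] ; pick H3
  + 32.0.0.0/3 (H2) depth=3
  + 86.37.0.0/16 (H4) depth=16
  + 184.32.81.250/31 (H0) depth=31
  - 62.38.0.0/18 clear@18
  + 62.32.0.0/13 (H2) depth=13
  - 184.32.81.250/31 clear@31
  Q 58.11.224.142: descend 00111010000010111110000010001110 ; hops seen [H6,H2,H0] ; pick H0
  Q 86.37.0.4: descend 01010110001001010 ; hops seen [H6,H4] ; pick H4
  + 0.0.0.0/0 (H4) depth=0
  Q 58.11.224.142: descend 00111010000010111110000010001110 ; hops seen [H4,H2,H0] ; pick H0
  + 86.37.64.0/20 (H0) depth=20
  Q 62.33.80.196: descend 0011111000100 ; hops seen [H4,H2,H2] ; pick H2
  Q 206.114.10.62: descend 1 ; hops seen [H4] ; pick H4
  + 62.38.32.0/20 (H7) depth=20
  + 86.37.0.0/16 (H2) depth=16
  + 62.38.38.0/24 (H5) depth=24
  + 184.32.81.240/28 (H7) depth=28
  + 86.37.76.96/32 (H0) depth=32
  + 58.11.224.142/32 (H6) depth=32
  + 184.32.0.0/16 (H0) depth=16
  + 86.37.76.0/24 (H1) depth=24
  Q 62.38.32.123: descend 001111100010011000100 ; hops seen [H4,H2,H2,H7] ; pick H7
  + 58.0.0.0/12 (H5) depth=12
  Q 86.37.76.5: descend 0101011000100101010011000 ; hops seen [H4,H2,H0,H1] ; pick H1
  + 62.38.38.160/28 (H4) depth=28
  Q 86.37.76.0: descend 0101011000100101010011000 ; hops seen [H4,H2,H0,H1] ; pick H1
  Q 86.37.76.2: descend 0101011000100101010011000 ; hops seen [H4,H2,H0,H1] ; pick H1

== LOOKUPS ==
["H0","H0","H0","H3","H3","H0","H4","H0","H2","H4","H7","H1","H1","H1"]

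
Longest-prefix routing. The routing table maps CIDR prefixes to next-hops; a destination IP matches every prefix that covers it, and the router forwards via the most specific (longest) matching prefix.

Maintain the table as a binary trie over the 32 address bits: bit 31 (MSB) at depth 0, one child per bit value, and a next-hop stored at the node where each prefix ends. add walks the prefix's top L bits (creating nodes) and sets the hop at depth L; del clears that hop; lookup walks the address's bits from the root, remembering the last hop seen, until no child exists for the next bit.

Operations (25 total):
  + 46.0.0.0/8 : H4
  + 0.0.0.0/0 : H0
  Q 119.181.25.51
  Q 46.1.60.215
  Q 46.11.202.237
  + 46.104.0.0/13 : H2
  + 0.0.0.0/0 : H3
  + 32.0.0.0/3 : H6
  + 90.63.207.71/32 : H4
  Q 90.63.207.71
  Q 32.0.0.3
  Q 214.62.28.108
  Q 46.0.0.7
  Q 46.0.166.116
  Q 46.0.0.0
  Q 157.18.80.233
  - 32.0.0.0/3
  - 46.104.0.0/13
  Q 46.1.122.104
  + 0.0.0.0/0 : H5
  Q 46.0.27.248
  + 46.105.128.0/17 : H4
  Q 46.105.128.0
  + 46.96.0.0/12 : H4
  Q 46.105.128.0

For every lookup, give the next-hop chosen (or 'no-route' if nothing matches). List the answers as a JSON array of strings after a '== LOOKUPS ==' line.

Apply in order:
  add 46.0.0.0/8 -> H4 at depth 8
  add 0.0.0.0/0 -> H0 at depth 0
  ? 119.181.25.51  path d0:H0→d1:-  best=H0
  ? 46.1.60.215  path d0:H0→d1:-→d2:-→d3:-→d4:-→d5:-→d6:-→d7:-→d8:H4  best=H4
  ? 46.11.202.237  path d0:H0→d1:-→d2:-→d3:-→d4:-→d5:-→d6:-→d7:-→d8:H4  best=H4
  add 46.104.0.0/13 -> H2 at depth 13
  add 0.0.0.0/0 -> H3 at depth 0
  add 32.0.0.0/3 -> H6 at depth 3
  add 90.63.207.71/32 -> H4 at depth 32
  ? 90.63.207.71  path d0:H3→d1:-→d2:-→d3:-→d4:-→d5:-→d6:-→d7:-→d8:-→d9:-→d10:-→d11:-→d12:-→d13:-→d14:-→d15:-→d16:-→d17:-→d18:-→d19:-→d20:-→d21:-→d22:-→d23:-→d24:-→d25:-→d26:-→d27:-→d28:-→d29:-→d30:-→d31:-→d32:H4  best=H4
  ? 32.0.0.3  path d0:H3→d1:-→d2:-→d3:H6→d4:-  best=H6
  ? 214.62.28.108  path d0:H3  best=H3
  ? 46.0.0.7  path d0:H3→d1:-→d2:-→d3:H6→d4:-→d5:-→d6:-→d7:-→d8:H4→d9:-  best=H4
  ? 46.0.166.116  path d0:H3→d1:-→d2:-→d3:H6→d4:-→d5:-→d6:-→d7:-→d8:H4→d9:-  best=H4
  ? 46.0.0.0  path d0:H3→d1:-→d2:-→d3:H6→d4:-→d5:-→d6:-→d7:-→d8:H4→d9:-  best=H4
  ? 157.18.80.233  path d0:H3  best=H3
  del 32.0.0.0/3 (clear depth 3)
  del 46.104.0.0/13 (clear depth 13)
  ? 46.1.122.104  path d0:H3→d1:-→d2:-→d3:-→d4:-→d5:-→d6:-→d7:-→d8:H4→d9:-  best=H4
  add 0.0.0.0/0 -> H5 at depth 0
  ? 46.0.27.248  path d0:H5→d1:-→d2:-→d3:-→d4:-→d5:-→d6:-→d7:-→d8:H4→d9:-  best=H4
  add 46.105.128.0/17 -> H4 at depth 17
  ? 46.105.128.0  path d0:H5→d1:-→d2:-→d3:-→d4:-→d5:-→d6:-→d7:-→d8:H4→d9:-→d10:-→d11:-→d12:-→d13:-→d14:-→d15:-→d16:-→d17:H4  best=H4
  add 46.96.0.0/12 -> H4 at depth 12
  ? 46.105.128.0  path d0:H5→d1:-→d2:-→d3:-→d4:-→d5:-→d6:-→d7:-→d8:H4→d9:-→d10:-→d11:-→d12:H4→d13:-→d14:-→d15:-→d16:-→d17:H4  best=H4

== LOOKUPS ==
["H0","H4","H4","H4","H6","H3","H4","H4","H4","H3","H4","H4","H4","H4"]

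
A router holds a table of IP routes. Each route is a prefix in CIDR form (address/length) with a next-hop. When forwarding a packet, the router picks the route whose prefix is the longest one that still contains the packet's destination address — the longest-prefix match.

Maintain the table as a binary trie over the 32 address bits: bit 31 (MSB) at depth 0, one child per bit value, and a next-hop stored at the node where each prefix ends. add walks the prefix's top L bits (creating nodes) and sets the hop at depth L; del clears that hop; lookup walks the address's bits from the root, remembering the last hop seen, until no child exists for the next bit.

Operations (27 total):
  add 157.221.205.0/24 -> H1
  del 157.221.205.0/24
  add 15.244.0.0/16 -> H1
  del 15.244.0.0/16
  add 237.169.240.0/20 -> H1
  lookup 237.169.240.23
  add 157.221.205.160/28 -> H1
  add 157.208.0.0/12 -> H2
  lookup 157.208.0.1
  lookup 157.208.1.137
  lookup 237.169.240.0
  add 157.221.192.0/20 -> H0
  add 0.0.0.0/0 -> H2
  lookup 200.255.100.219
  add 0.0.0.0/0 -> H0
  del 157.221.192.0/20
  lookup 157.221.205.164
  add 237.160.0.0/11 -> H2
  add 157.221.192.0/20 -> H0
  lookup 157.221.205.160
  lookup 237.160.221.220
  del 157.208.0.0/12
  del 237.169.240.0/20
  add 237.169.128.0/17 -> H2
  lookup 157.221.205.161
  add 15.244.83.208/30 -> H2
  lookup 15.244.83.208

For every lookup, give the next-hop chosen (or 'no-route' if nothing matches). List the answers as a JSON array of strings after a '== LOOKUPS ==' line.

Process each operation:
  add 157.221.205.0/24 -> H1 at depth 24
  - 157.221.205.0/24 clear@24
  add 15.244.0.0/16 -> H1 at depth 16
  - 15.244.0.0/16 clear@16
  add 237.169.240.0/20 -> H1 at depth 20
  lookup 237.169.240.23: bits 11101101101010011111 walk d0:-→d1:-→d2:-→d3:-→d4:-→d5:-→d6:-→d7:-→d8:-→d9:-→d10:-→d11:-→d12:-→d13:-→d14:-→d15:-→d16:-→d17:-→d18:-→d19:-→d20:H1 -> H1
  add 157.221.205.160/28 -> H1 at depth 28
  add 157.208.0.0/12 -> H2 at depth 12
  lookup 157.208.0.1: bits 100111011101 walk d0:-→d1:-→d2:-→d3:-→d4:-→d5:-→d6:-→d7:-→d8:-→d9:-→d10:-→d11:-→d12:H2 -> H2
  lookup 157.208.1.137: bits 100111011101 walk d0:-→d1:-→d2:-→d3:-→d4:-→d5:-→d6:-→d7:-→d8:-→d9:-→d10:-→d11:-→d12:H2 -> H2
  lookup 237.169.240.0: bits 11101101101010011111 walk d0:-→d1:-→d2:-→d3:-→d4:-→d5:-→d6:-→d7:-→d8:-→d9:-→d10:-→d11:-→d12:-→d13:-→d14:-→d15:-→d16:-→d17:-→d18:-→d19:-→d20:H1 -> H1
  add 157.221.192.0/20 -> H0 at depth 20
  add 0.0.0.0/0 -> H2 at depth 0
  lookup 200.255.100.219: bits 11 walk d0:H2→d1:-→d2:- -> H2
  add 0.0.0.0/0 -> H0 at depth 0
  - 157.221.192.0/20 clear@20
  lookup 157.221.205.164: bits 1001110111011101110011011010 walk d0:H0→d1:-→d2:-→d3:-→d4:-→d5:-→d6:-→d7:-→d8:-→d9:-→d10:-→d11:-→d12:H2→d13:-→d14:-→d15:-→d16:-→d17:-→d18:-→d19:-→d20:-→d21:-→d22:-→d23:-→d24:-→d25:-→d26:-→d27:-→d28:H1 -> H1
  add 237.160.0.0/11 -> H2 at depth 11
  add 157.221.192.0/20 -> H0 at depth 20
  lookup 157.221.205.160: bits 1001110111011101110011011010 walk d0:H0→d1:-→d2:-→d3:-→d4:-→d5:-→d6:-→d7:-→d8:-→d9:-→d10:-→d11:-→d12:H2→d13:-→d14:-→d15:-→d16:-→d17:-→d18:-→d19:-→d20:H0→d21:-→d22:-→d23:-→d24:-→d25:-→d26:-→d27:-→d28:H1 -> H1
  lookup 237.160.221.220: bits 111011011010 walk d0:H0→d1:-→d2:-→d3:-→d4:-→d5:-→d6:-→d7:-→d8:-→d9:-→d10:-→d11:H2→d12:- -> H2
  - 157.208.0.0/12 clear@12
  - 237.169.240.0/20 clear@20
  add 237.169.128.0/17 -> H2 at depth 17
  lookup 157.221.205.161: bits 1001110111011101110011011010 walk d0:H0→d1:-→d2:-→d3:-→d4:-→d5:-→d6:-→d7:-→d8:-→d9:-→d10:-→d11:-→d12:-→d13:-→d14:-→d15:-→d16:-→d17:-→d18:-→d19:-→d20:H0→d21:-→d22:-→d23:-→d24:-→d25:-→d26:-→d27:-→d28:H1 -> H1
  add 15.244.83.208/30 -> H2 at depth 30
  lookup 15.244.83.208: bits 000011111111010001010011110100 walk d0:H0→d1:-→d2:-→d3:-→d4:-→d5:-→d6:-→d7:-→d8:-→d9:-→d10:-→d11:-→d12:-→d13:-→d14:-→d15:-→d16:-→d17:-→d18:-→d19:-→d20:-→d21:-→d22:-→d23:-→d24:-→d25:-→d26:-→d27:-→d28:-→d29:-→d30:H2 -> H2

== LOOKUPS ==
["H1","H2","H2","H1","H2","H1","H1","H2","H1","H2"]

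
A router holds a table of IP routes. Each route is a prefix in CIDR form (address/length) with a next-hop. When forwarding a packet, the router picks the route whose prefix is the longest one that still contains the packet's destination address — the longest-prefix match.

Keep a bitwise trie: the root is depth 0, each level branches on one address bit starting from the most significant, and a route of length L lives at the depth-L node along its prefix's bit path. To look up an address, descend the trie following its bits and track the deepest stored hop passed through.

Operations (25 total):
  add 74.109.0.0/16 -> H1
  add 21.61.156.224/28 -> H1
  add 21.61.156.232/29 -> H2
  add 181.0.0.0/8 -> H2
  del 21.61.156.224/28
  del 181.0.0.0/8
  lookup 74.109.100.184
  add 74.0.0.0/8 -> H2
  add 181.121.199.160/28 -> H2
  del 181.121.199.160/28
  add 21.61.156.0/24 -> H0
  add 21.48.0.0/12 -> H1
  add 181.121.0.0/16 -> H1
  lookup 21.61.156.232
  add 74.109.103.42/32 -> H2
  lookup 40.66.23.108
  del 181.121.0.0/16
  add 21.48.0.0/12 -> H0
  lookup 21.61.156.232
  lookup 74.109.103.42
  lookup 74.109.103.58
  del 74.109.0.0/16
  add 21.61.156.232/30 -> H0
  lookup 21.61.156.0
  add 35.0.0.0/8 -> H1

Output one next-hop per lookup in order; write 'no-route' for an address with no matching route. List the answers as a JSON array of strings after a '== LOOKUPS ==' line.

Trace:
  add 74.109.0.0/16 -> H1 at depth 16
  add 21.61.156.224/28 -> H1 at depth 28
  add 21.61.156.232/29 -> H2 at depth 29
  add 181.0.0.0/8 -> H2 at depth 8
  del 21.61.156.224/28 (clear depth 28)
  del 181.0.0.0/8 (clear depth 8)
  Q 74.109.100.184: descend 0100101001101101 ; hops seen [H1] ; pick H1
  add 74.0.0.0/8 -> H2 at depth 8
  add 181.121.199.160/28 -> H2 at depth 28
  del 181.121.199.160/28 (clear depth 28)
  add 21.61.156.0/24 -> H0 at depth 24
  add 21.48.0.0/12 -> H1 at depth 12
  add 181.121.0.0/16 -> H1 at depth 16
  Q 21.61.156.232: descend 00010101001111011001110011101 ; hops seen [H1,H0,H2] ; pick H2
  add 74.109.103.42/32 -> H2 at depth 32
  Q 40.66.23.108: descend 00 ; hops seen [∅] ; pick no-route
  del 181.121.0.0/16 (clear depth 16)
  add 21.48.0.0/12 -> H0 at depth 12
  Q 21.61.156.232: descend 00010101001111011001110011101 ; hops seen [H0,H0,H2] ; pick H2
  Q 74.109.103.42: descend 01001010011011010110011100101010 ; hops seen [H2,H1,H2] ; pick H2
  Q 74.109.103.58: descend 010010100110110101100111001 ; hops seen [H2,H1] ; pick H1
  del 74.109.0.0/16 (clear depth 16)
  add 21.61.156.232/30 -> H0 at depth 30
  Q 21.61.156.0: descend 000101010011110110011100 ; hops seen [H0,H0] ; pick H0
  add 35.0.0.0/8 -> H1 at depth 8

== LOOKUPS ==
["H1","H2","no-route","H2","H2","H1","H0"]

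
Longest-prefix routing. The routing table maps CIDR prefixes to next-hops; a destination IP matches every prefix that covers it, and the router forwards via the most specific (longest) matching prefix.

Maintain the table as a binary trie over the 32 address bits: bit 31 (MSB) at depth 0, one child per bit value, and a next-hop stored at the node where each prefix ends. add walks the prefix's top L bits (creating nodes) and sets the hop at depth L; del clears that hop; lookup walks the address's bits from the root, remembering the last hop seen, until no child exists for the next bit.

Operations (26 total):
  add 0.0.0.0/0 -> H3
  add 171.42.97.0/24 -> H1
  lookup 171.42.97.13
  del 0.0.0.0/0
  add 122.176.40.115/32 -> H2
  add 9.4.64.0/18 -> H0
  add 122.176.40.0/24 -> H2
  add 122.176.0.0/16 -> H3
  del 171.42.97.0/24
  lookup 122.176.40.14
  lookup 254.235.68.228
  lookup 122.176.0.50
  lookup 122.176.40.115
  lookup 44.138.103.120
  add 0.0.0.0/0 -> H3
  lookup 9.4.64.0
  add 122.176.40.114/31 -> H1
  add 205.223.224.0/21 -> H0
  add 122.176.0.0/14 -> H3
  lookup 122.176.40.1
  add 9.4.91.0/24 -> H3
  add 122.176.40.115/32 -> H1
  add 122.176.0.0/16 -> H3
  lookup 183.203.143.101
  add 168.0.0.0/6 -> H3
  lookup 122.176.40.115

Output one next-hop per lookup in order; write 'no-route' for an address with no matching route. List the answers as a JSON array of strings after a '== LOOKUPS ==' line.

Apply in order:
  + 0.0.0.0/0 (H3) depth=0
  + 171.42.97.0/24 (H1) depth=24
  ? 171.42.97.13  path d0:H3→d1:-→d2:-→d3:-→d4:-→d5:-→d6:-→d7:-→d8:-→d9:-→d10:-→d11:-→d12:-→d13:-→d14:-→d15:-→d16:-→d17:-→d18:-→d19:-→d20:-→d21:-→d22:-→d23:-→d24:H1  best=H1
  - 0.0.0.0/0 clear@0
  + 122.176.40.115/32 (H2) depth=32
  + 9.4.64.0/18 (H0) depth=18
  + 122.176.40.0/24 (H2) depth=24
  + 122.176.0.0/16 (H3) depth=16
  - 171.42.97.0/24 clear@24
  ? 122.176.40.14  path d0:-→d1:-→d2:-→d3:-→d4:-→d5:-→d6:-→d7:-→d8:-→d9:-→d10:-→d11:-→d12:-→d13:-→d14:-→d15:-→d16:H3→d17:-→d18:-→d19:-→d20:-→d21:-→d22:-→d23:-→d24:H2→d25:-  best=H2
  ? 254.235.68.228  path d0:-→d1:-  best=no-route
  ? 122.176.0.50  path d0:-→d1:-→d2:-→d3:-→d4:-→d5:-→d6:-→d7:-→d8:-→d9:-→d10:-→d11:-→d12:-→d13:-→d14:-→d15:-→d16:H3→d17:-→d18:-  best=H3
  ? 122.176.40.115  path d0:-→d1:-→d2:-→d3:-→d4:-→d5:-→d6:-→d7:-→d8:-→d9:-→d10:-→d11:-→d12:-→d13:-→d14:-→d15:-→d16:H3→d17:-→d18:-→d19:-→d20:-→d21:-→d22:-→d23:-→d24:H2→d25:-→d26:-→d27:-→d28:-→d29:-→d30:-→d31:-→d32:H2  best=H2
  ? 44.138.103.120  path d0:-→d1:-→d2:-  best=no-route
  + 0.0.0.0/0 (H3) depth=0
  ? 9.4.64.0  path d0:H3→d1:-→d2:-→d3:-→d4:-→d5:-→d6:-→d7:-→d8:-→d9:-→d10:-→d11:-→d12:-→d13:-→d14:-→d15:-→d16:-→d17:-→d18:H0  best=H0
  + 122.176.40.114/31 (H1) depth=31
  + 205.223.224.0/21 (H0) depth=21
  + 122.176.0.0/14 (H3) depth=14
  ? 122.176.40.1  path d0:H3→d1:-→d2:-→d3:-→d4:-→d5:-→d6:-→d7:-→d8:-→d9:-→d10:-→d11:-→d12:-→d13:-→d14:H3→d15:-→d16:H3→d17:-→d18:-→d19:-→d20:-→d21:-→d22:-→d23:-→d24:H2→d25:-  best=H2
  + 9.4.91.0/24 (H3) depth=24
  + 122.176.40.115/32 (H1) depth=32
  + 122.176.0.0/16 (H3) depth=16
  ? 183.203.143.101  path d0:H3→d1:-→d2:-→d3:-  best=H3
  + 168.0.0.0/6 (H3) depth=6
  ? 122.176.40.115  path d0:H3→d1:-→d2:-→d3:-→d4:-→d5:-→d6:-→d7:-→d8:-→d9:-→d10:-→d11:-→d12:-→d13:-→d14:H3→d15:-→d16:H3→d17:-→d18:-→d19:-→d20:-→d21:-→d22:-→d23:-→d24:H2→d25:-→d26:-→d27:-→d28:-→d29:-→d30:-→d31:H1→d32:H1  best=H1

== LOOKUPS ==
["H1","H2","no-route","H3","H2","no-route","H0","H2","H3","H1"]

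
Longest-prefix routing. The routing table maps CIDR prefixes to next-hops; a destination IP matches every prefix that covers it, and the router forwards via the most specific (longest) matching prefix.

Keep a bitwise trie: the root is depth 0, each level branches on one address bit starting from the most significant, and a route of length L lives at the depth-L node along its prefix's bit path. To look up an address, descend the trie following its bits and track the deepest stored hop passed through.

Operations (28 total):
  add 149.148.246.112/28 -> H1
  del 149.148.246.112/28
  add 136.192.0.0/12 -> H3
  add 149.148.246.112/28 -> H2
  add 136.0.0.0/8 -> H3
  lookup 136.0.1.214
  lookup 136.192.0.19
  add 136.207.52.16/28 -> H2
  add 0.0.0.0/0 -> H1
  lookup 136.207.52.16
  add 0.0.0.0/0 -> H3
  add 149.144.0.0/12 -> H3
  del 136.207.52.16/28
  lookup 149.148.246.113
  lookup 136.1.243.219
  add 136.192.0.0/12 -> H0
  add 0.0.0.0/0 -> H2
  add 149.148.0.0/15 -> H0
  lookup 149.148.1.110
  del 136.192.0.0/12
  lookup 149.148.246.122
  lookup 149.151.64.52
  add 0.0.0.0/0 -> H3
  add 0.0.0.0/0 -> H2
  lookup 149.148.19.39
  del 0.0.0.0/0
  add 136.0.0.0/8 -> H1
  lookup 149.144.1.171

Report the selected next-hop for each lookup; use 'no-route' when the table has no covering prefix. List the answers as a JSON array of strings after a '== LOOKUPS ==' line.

Apply in order:
  add 149.148.246.112/28 -> H1 at depth 28
  del 149.148.246.112/28 (clear depth 28)
  add 136.192.0.0/12 -> H3 at depth 12
  add 149.148.246.112/28 -> H2 at depth 28
  add 136.0.0.0/8 -> H3 at depth 8
  ? 136.0.1.214  path d0:-→d1:-→d2:-→d3:-→d4:-→d5:-→d6:-→d7:-→d8:H3  best=H3
  ? 136.192.0.19  path d0:-→d1:-→d2:-→d3:-→d4:-→d5:-→d6:-→d7:-→d8:H3→d9:-→d10:-→d11:-→d12:H3  best=H3
  add 136.207.52.16/28 -> H2 at depth 28
  add 0.0.0.0/0 -> H1 at depth 0
  ? 136.207.52.16  path d0:H1→d1:-→d2:-→d3:-→d4:-→d5:-→d6:-→d7:-→d8:H3→d9:-→d10:-→d11:-→d12:H3→d13:-→d14:-→d15:-→d16:-→d17:-→d18:-→d19:-→d20:-→d21:-→d22:-→d23:-→d24:-→d25:-→d26:-→d27:-→d28:H2  best=H2
  add 0.0.0.0/0 -> H3 at depth 0
  add 149.144.0.0/12 -> H3 at depth 12
  del 136.207.52.16/28 (clear depth 28)
  ? 149.148.246.113  path d0:H3→d1:-→d2:-→d3:-→d4:-→d5:-→d6:-→d7:-→d8:-→d9:-→d10:-→d11:-→d12:H3→d13:-→d14:-→d15:-→d16:-→d17:-→d18:-→d19:-→d20:-→d21:-→d22:-→d23:-→d24:-→d25:-→d26:-→d27:-→d28:H2  best=H2
  ? 136.1.243.219  path d0:H3→d1:-→d2:-→d3:-→d4:-→d5:-→d6:-→d7:-→d8:H3  best=H3
  add 136.192.0.0/12 -> H0 at depth 12
  add 0.0.0.0/0 -> H2 at depth 0
  add 149.148.0.0/15 -> H0 at depth 15
  ? 149.148.1.110  path d0:H2→d1:-→d2:-→d3:-→d4:-→d5:-→d6:-→d7:-→d8:-→d9:-→d10:-→d11:-→d12:H3→d13:-→d14:-→d15:H0→d16:-  best=H0
  del 136.192.0.0/12 (clear depth 12)
  ? 149.148.246.122  path d0:H2→d1:-→d2:-→d3:-→d4:-→d5:-→d6:-→d7:-→d8:-→d9:-→d10:-→d11:-→d12:H3→d13:-→d14:-→d15:H0→d16:-→d17:-→d18:-→d19:-→d20:-→d21:-→d22:-→d23:-→d24:-→d25:-→d26:-→d27:-→d28:H2  best=H2
  ? 149.151.64.52  path d0:H2→d1:-→d2:-→d3:-→d4:-→d5:-→d6:-→d7:-→d8:-→d9:-→d10:-→d11:-→d12:H3→d13:-→d14:-  best=H3
  add 0.0.0.0/0 -> H3 at depth 0
  add 0.0.0.0/0 -> H2 at depth 0
  ? 149.148.19.39  path d0:H2→d1:-→d2:-→d3:-→d4:-→d5:-→d6:-→d7:-→d8:-→d9:-→d10:-→d11:-→d12:H3→d13:-→d14:-→d15:H0→d16:-  best=H0
  del 0.0.0.0/0 (clear depth 0)
  add 136.0.0.0/8 -> H1 at depth 8
  ? 149.144.1.171  path d0:-→d1:-→d2:-→d3:-→d4:-→d5:-→d6:-→d7:-→d8:-→d9:-→d10:-→d11:-→d12:H3→d13:-  best=H3

== LOOKUPS ==
["H3","H3","H2","H2","H3","H0","H2","H3","H0","H3"]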